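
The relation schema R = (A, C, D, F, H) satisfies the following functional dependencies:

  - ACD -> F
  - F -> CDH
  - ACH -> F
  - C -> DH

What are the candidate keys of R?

{A, C}, {A, F}

Attribute A never appears on the right-hand side of any dependency, so A must belong to every candidate key.
{A}⁺ = {A}, which is not all of the schema, so we must add further attributes.
{A, C}⁺: C→DH adds D, H; ACD→F adds F → {A, C, D, F, H}.
{A, F}⁺: F→CDH adds C, D, H → {A, C, D, F, H}.
Any other superkey contains one of these as a subset, so there are no further candidate keys.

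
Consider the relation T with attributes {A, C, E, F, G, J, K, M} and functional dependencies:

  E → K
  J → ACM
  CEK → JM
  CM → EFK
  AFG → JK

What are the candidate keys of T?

Attribute G never appears on the right-hand side of any dependency, so G must belong to every candidate key.
{G}⁺ = {G}, which is not all of the schema, so we must add further attributes.
{G, J}⁺: J→ACM adds A, C, M; CM→EFK adds E, F, K → {A, C, E, F, G, J, K, M}.
{A, F, G}⁺: AFG→JK adds J, K; J→ACM adds C, M; CM→EFK adds E → {A, C, E, F, G, J, K, M}.
{C, E, G}⁺: E→K adds K; CEK→JM adds J, M; CM→EFK adds F; J→ACM adds A → {A, C, E, F, G, J, K, M}.
{C, G, M}⁺: CM→EFK adds E, F, K; CEK→JM adds J; J→ACM adds A → {A, C, E, F, G, J, K, M}.
Any other superkey contains one of these as a subset, so there are no further candidate keys.

{G, J}, {A, F, G}, {C, E, G}, {C, G, M}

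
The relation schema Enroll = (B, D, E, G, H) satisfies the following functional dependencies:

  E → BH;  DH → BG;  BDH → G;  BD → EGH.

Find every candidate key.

Attribute D never appears on the right-hand side of any dependency, so D must belong to every candidate key.
{D}⁺ = {D}, which is not all of the schema, so we must add further attributes.
{B, D}⁺: BD→EGH adds E, G, H → {B, D, E, G, H}. Minimal: {D}⁺ = {D}; {B}⁺ = {B} — none reach the full schema.
{D, E}⁺: E→BH adds B, H; DH→BG adds G → {B, D, E, G, H}. Minimal: {E}⁺ = {B, E, H}; {D}⁺ = {D} — none reach the full schema.
{D, H}⁺: DH→BG adds B, G; BD→EGH adds E → {B, D, E, G, H}. Minimal: {H}⁺ = {H}; {D}⁺ = {D} — none reach the full schema.

BD; DE; DH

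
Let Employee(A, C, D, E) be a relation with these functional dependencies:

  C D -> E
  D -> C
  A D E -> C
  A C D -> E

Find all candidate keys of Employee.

{A, D}

Attributes A, D never appear on any right-hand side, so every candidate key must contain {A, D}.
{A, D}⁺ = {A, C, D, E}, which is all of the schema, so {A, D} is the only candidate key.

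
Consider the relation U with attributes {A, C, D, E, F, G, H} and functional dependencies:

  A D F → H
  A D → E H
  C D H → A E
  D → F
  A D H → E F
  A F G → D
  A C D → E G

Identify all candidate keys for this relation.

Attribute C never appears on the right-hand side of any dependency, so C must belong to every candidate key.
{C}⁺ = {C}, which is not all of the schema, so we must add further attributes.
{A, C, D}⁺: AD→EH adds E, H; D→F adds F; ACD→EG adds G → {A, C, D, E, F, G, H}.
{C, D, H}⁺: CDH→AE adds A, E; D→F adds F; ACD→EG adds G → {A, C, D, E, F, G, H}.
{A, C, F, G}⁺: AFG→D adds D; ACD→EG adds E; ADF→H adds H → {A, C, D, E, F, G, H}.

{A, C, D}, {C, D, H}, {A, C, F, G}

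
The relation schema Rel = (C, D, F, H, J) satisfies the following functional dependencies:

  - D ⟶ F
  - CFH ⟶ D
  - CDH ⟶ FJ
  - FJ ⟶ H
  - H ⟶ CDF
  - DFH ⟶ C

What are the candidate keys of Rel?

{H}⁺: H→CDF adds C, D, F; CDH→FJ adds J → {C, D, F, H, J}.
{D, J}⁺: D→F adds F; FJ→H adds H; H→CDF adds C → {C, D, F, H, J}. Minimal: {J}⁺ = {J}; {D}⁺ = {D, F} — none reach the full schema.
{F, J}⁺: FJ→H adds H; H→CDF adds C, D → {C, D, F, H, J}. Minimal: {J}⁺ = {J}; {F}⁺ = {F} — none reach the full schema.

(H), (D, J), (F, J)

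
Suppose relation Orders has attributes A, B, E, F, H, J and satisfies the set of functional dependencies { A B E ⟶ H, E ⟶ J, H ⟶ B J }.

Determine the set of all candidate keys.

ABEF, AEFH

Attributes A, E, F never appear on any right-hand side, so every candidate key must contain {A, E, F}.
{A, E, F}⁺ = {A, E, F, J}, which is not all of the schema, so we must add further attributes.
{A, B, E, F}⁺: ABE→H adds H; E→J adds J → {A, B, E, F, H, J}.
{A, E, F, H}⁺: E→J adds J; H→BJ adds B → {A, B, E, F, H, J}.
Any other superkey contains one of these as a subset, so there are no further candidate keys.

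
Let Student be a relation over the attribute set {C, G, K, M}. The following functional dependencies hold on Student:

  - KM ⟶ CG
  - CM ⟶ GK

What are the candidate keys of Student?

Attribute M never appears on the right-hand side of any dependency, so M must belong to every candidate key.
{M}⁺ = {M}, which is not all of the schema, so we must add further attributes.
{C, M}⁺: CM→GK adds G, K → {C, G, K, M}. Minimal: {M}⁺ = {M}; {C}⁺ = {C} — none reach the full schema.
{K, M}⁺: KM→CG adds C, G → {C, G, K, M}. Minimal: {M}⁺ = {M}; {K}⁺ = {K} — none reach the full schema.
Any other superkey contains one of these as a subset, so there are no further candidate keys.

(C, M), (K, M)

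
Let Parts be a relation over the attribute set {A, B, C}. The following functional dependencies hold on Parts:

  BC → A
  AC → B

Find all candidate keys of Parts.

Attribute C never appears on the right-hand side of any dependency, so C must belong to every candidate key.
{C}⁺ = {C}, which is not all of the schema, so we must add further attributes.
{A, C}⁺: AC→B adds B → {A, B, C}. Minimal: {C}⁺ = {C}; {A}⁺ = {A} — none reach the full schema.
{B, C}⁺: BC→A adds A → {A, B, C}. Minimal: {C}⁺ = {C}; {B}⁺ = {B} — none reach the full schema.
Any other superkey contains one of these as a subset, so there are no further candidate keys.

{A, C}, {B, C}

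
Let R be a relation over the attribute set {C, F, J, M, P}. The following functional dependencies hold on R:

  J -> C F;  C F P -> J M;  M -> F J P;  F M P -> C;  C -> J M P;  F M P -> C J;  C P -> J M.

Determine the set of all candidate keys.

{C}⁺: C→JMP adds J, M, P; J→CF adds F → {C, F, J, M, P}.
{J}⁺: J→CF adds C, F; C→JMP adds M, P → {C, F, J, M, P}.
{M}⁺: M→FJP adds F, J, P; FMP→C adds C → {C, F, J, M, P}.
Any other superkey contains one of these as a subset, so there are no further candidate keys.

{C}, {J}, {M}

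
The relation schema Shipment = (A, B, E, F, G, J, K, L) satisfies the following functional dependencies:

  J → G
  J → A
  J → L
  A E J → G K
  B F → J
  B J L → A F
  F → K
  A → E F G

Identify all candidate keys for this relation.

{A, B}⁺: A→EFG adds E, F, G; BF→J adds J; F→K adds K; J→L adds L → {A, B, E, F, G, J, K, L}. Minimal: {B}⁺ = {B}; {A}⁺ = {A, E, F, G, K} — none reach the full schema.
{B, F}⁺: BF→J adds J; F→K adds K; J→G adds G; J→A adds A; J→L adds L; A→EFG adds E → {A, B, E, F, G, J, K, L}. Minimal: {F}⁺ = {F, K}; {B}⁺ = {B} — none reach the full schema.
{B, J}⁺: J→G adds G; J→A adds A; J→L adds L; BJL→AF adds F; F→K adds K; A→EFG adds E → {A, B, E, F, G, J, K, L}. Minimal: {J}⁺ = {A, E, F, G, J, K, L}; {B}⁺ = {B} — none reach the full schema.
Any other superkey contains one of these as a subset, so there are no further candidate keys.

(A, B), (B, F), (B, J)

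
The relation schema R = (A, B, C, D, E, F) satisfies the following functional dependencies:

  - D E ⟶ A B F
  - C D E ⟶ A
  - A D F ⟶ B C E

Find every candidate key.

{D, E}, {A, D, F}

Attribute D never appears on the right-hand side of any dependency, so D must belong to every candidate key.
{D}⁺ = {D}, which is not all of the schema, so we must add further attributes.
{D, E}⁺: DE→ABF adds A, B, F; ADF→BCE adds C → {A, B, C, D, E, F}. Minimal: {E}⁺ = {E}; {D}⁺ = {D} — none reach the full schema.
{A, D, F}⁺: ADF→BCE adds B, C, E → {A, B, C, D, E, F}. Minimal: {D, F}⁺ = {D, F}; {A, F}⁺ = {A, F}; {A, D}⁺ = {A, D} — none reach the full schema.
Any other superkey contains one of these as a subset, so there are no further candidate keys.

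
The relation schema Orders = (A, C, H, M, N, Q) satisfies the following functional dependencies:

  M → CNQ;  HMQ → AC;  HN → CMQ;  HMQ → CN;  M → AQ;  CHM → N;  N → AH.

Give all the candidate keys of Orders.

(M); (N)

{M}⁺: M→CNQ adds C, N, Q; M→AQ adds A; N→AH adds H → {A, C, H, M, N, Q}.
{N}⁺: N→AH adds A, H; HN→CMQ adds C, M, Q → {A, C, H, M, N, Q}.
Any other superkey contains one of these as a subset, so there are no further candidate keys.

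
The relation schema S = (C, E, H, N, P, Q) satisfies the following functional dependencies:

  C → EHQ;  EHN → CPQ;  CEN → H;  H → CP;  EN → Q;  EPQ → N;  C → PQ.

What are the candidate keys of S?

(C), (H)

{C}⁺: C→EHQ adds E, H, Q; H→CP adds P; EPQ→N adds N → {C, E, H, N, P, Q}.
{H}⁺: H→CP adds C, P; C→PQ adds Q; C→EHQ adds E; EPQ→N adds N → {C, E, H, N, P, Q}.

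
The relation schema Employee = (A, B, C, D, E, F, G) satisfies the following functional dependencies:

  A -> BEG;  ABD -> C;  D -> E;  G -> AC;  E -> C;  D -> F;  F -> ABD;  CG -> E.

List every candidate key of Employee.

{D}, {F}

{D}⁺: D→E adds E; E→C adds C; D→F adds F; F→ABD adds A, B; A→BEG adds G → {A, B, C, D, E, F, G}.
{F}⁺: F→ABD adds A, B, D; A→BEG adds E, G; ABD→C adds C → {A, B, C, D, E, F, G}.
Any other superkey contains one of these as a subset, so there are no further candidate keys.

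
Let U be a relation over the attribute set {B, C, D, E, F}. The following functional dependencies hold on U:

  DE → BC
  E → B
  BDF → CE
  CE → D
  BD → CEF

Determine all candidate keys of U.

{B, D}; {C, E}; {D, E}

{B, D}⁺: BD→CEF adds C, E, F → {B, C, D, E, F}.
{C, E}⁺: E→B adds B; CE→D adds D; BD→CEF adds F → {B, C, D, E, F}.
{D, E}⁺: DE→BC adds B, C; BD→CEF adds F → {B, C, D, E, F}.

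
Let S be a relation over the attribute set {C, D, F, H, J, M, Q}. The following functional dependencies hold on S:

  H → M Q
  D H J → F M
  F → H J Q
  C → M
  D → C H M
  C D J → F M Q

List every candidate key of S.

{D, F}, {D, J}

{D, F}⁺: F→HJQ adds H, J, Q; D→CHM adds C, M → {C, D, F, H, J, M, Q}.
{D, J}⁺: D→CHM adds C, H, M; CDJ→FMQ adds F, Q → {C, D, F, H, J, M, Q}.
Any other superkey contains one of these as a subset, so there are no further candidate keys.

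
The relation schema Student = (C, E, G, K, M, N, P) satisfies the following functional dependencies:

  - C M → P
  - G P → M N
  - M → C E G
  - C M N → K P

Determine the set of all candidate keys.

M, GP

{M}⁺: M→CEG adds C, E, G; CM→P adds P; GP→MN adds N; CMN→KP adds K → {C, E, G, K, M, N, P}.
{G, P}⁺: GP→MN adds M, N; M→CEG adds C, E; CMN→KP adds K → {C, E, G, K, M, N, P}.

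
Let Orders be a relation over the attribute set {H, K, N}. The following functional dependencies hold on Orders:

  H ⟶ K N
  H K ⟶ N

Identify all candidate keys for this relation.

(H)

{H}⁺: H→KN adds K, N → {H, K, N}.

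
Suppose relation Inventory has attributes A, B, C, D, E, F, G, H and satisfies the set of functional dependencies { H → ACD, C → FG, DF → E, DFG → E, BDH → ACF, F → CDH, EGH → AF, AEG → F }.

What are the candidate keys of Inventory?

Attribute B never appears on the right-hand side of any dependency, so B must belong to every candidate key.
{B}⁺ = {B}, which is not all of the schema, so we must add further attributes.
{B, C}⁺: C→FG adds F, G; F→CDH adds D, H; H→ACD adds A; DF→E adds E → {A, B, C, D, E, F, G, H}.
{B, F}⁺: F→CDH adds C, D, H; H→ACD adds A; C→FG adds G; DF→E adds E → {A, B, C, D, E, F, G, H}.
{B, H}⁺: H→ACD adds A, C, D; C→FG adds F, G; DF→E adds E → {A, B, C, D, E, F, G, H}.
{A, B, E, G}⁺: AEG→F adds F; F→CDH adds C, D, H → {A, B, C, D, E, F, G, H}.

{B, C}, {B, F}, {B, H}, {A, B, E, G}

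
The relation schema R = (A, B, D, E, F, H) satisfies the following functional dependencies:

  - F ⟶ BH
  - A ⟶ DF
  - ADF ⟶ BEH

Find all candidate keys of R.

{A}⁺: A→DF adds D, F; ADF→BEH adds B, E, H → {A, B, D, E, F, H}.
No other minimal superkey exists.

(A)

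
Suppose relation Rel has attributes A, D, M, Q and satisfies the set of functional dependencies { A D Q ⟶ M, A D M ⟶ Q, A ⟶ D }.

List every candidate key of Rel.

{A, M}, {A, Q}

Attribute A never appears on the right-hand side of any dependency, so A must belong to every candidate key.
{A}⁺ = {A, D}, which is not all of the schema, so we must add further attributes.
{A, M}⁺: A→D adds D; ADM→Q adds Q → {A, D, M, Q}. Minimal: {M}⁺ = {M}; {A}⁺ = {A, D} — none reach the full schema.
{A, Q}⁺: A→D adds D; ADQ→M adds M → {A, D, M, Q}. Minimal: {Q}⁺ = {Q}; {A}⁺ = {A, D} — none reach the full schema.
Any other superkey contains one of these as a subset, so there are no further candidate keys.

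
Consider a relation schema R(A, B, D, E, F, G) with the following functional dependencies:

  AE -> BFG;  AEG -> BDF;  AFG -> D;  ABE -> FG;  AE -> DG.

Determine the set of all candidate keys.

Attributes A, E never appear on any right-hand side, so every candidate key must contain {A, E}.
{A, E}⁺ = {A, B, D, E, F, G}, which is all of the schema, so {A, E} is the only candidate key.

(A, E)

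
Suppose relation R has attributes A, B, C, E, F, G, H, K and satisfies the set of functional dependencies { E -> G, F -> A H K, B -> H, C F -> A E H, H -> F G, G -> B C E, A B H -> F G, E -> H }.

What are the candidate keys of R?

{B}⁺: B→H adds H; H→FG adds F, G; G→BCE adds C, E; F→AHK adds A, K → {A, B, C, E, F, G, H, K}.
{E}⁺: E→G adds G; G→BCE adds B, C; E→H adds H; H→FG adds F; F→AHK adds A, K → {A, B, C, E, F, G, H, K}.
{F}⁺: F→AHK adds A, H, K; H→FG adds G; G→BCE adds B, C, E → {A, B, C, E, F, G, H, K}.
{G}⁺: G→BCE adds B, C, E; E→H adds H; H→FG adds F; F→AHK adds A, K → {A, B, C, E, F, G, H, K}.
{H}⁺: H→FG adds F, G; G→BCE adds B, C, E; F→AHK adds A, K → {A, B, C, E, F, G, H, K}.

{B}; {E}; {F}; {G}; {H}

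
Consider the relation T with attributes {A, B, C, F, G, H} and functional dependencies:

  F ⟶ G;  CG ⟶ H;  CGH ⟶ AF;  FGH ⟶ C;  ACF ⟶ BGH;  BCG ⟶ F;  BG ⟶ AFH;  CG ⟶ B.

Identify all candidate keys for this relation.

(B, F); (B, G); (C, F); (C, G); (F, H)

{B, F}⁺: F→G adds G; BG→AFH adds A, H; FGH→C adds C → {A, B, C, F, G, H}. Minimal: {F}⁺ = {F, G}; {B}⁺ = {B} — none reach the full schema.
{B, G}⁺: BG→AFH adds A, F, H; FGH→C adds C → {A, B, C, F, G, H}. Minimal: {G}⁺ = {G}; {B}⁺ = {B} — none reach the full schema.
{C, F}⁺: F→G adds G; CG→H adds H; CGH→AF adds A; ACF→BGH adds B → {A, B, C, F, G, H}. Minimal: {F}⁺ = {F, G}; {C}⁺ = {C} — none reach the full schema.
{C, G}⁺: CG→H adds H; CGH→AF adds A, F; ACF→BGH adds B → {A, B, C, F, G, H}. Minimal: {G}⁺ = {G}; {C}⁺ = {C} — none reach the full schema.
{F, H}⁺: F→G adds G; FGH→C adds C; CG→B adds B; CGH→AF adds A → {A, B, C, F, G, H}. Minimal: {H}⁺ = {H}; {F}⁺ = {F, G} — none reach the full schema.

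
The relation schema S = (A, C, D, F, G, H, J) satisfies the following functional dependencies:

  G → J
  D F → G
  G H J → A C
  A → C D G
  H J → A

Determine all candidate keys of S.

{A, F, H}, {D, F, H}, {F, G, H}, {F, H, J}

{A, F, H}⁺: A→CDG adds C, D, G; G→J adds J → {A, C, D, F, G, H, J}.
{D, F, H}⁺: DF→G adds G; G→J adds J; GHJ→AC adds A, C → {A, C, D, F, G, H, J}.
{F, G, H}⁺: G→J adds J; GHJ→AC adds A, C; A→CDG adds D → {A, C, D, F, G, H, J}.
{F, H, J}⁺: HJ→A adds A; A→CDG adds C, D, G → {A, C, D, F, G, H, J}.
Any other superkey contains one of these as a subset, so there are no further candidate keys.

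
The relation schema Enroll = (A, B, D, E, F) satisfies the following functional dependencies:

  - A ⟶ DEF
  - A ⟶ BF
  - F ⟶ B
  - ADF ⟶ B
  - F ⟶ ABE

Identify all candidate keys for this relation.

{A}⁺: A→DEF adds D, E, F; A→BF adds B → {A, B, D, E, F}.
{F}⁺: F→B adds B; F→ABE adds A, E; A→DEF adds D → {A, B, D, E, F}.
Any other superkey contains one of these as a subset, so there are no further candidate keys.

{A}, {F}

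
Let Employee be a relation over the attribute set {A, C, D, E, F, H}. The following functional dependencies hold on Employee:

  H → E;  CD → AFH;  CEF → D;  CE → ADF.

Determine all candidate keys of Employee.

{C, D}⁺: CD→AFH adds A, F, H; H→E adds E → {A, C, D, E, F, H}. Minimal: {D}⁺ = {D}; {C}⁺ = {C} — none reach the full schema.
{C, E}⁺: CE→ADF adds A, D, F; CD→AFH adds H → {A, C, D, E, F, H}. Minimal: {E}⁺ = {E}; {C}⁺ = {C} — none reach the full schema.
{C, H}⁺: H→E adds E; CE→ADF adds A, D, F → {A, C, D, E, F, H}. Minimal: {H}⁺ = {E, H}; {C}⁺ = {C} — none reach the full schema.
Any other superkey contains one of these as a subset, so there are no further candidate keys.

{C, D}; {C, E}; {C, H}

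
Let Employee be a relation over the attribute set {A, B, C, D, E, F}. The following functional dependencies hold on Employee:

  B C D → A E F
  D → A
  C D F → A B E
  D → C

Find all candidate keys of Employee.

{B, D}, {D, F}

Attribute D never appears on the right-hand side of any dependency, so D must belong to every candidate key.
{D}⁺ = {A, C, D}, which is not all of the schema, so we must add further attributes.
{B, D}⁺: D→A adds A; D→C adds C; BCD→AEF adds E, F → {A, B, C, D, E, F}. Minimal: {D}⁺ = {A, C, D}; {B}⁺ = {B} — none reach the full schema.
{D, F}⁺: D→A adds A; D→C adds C; CDF→ABE adds B, E → {A, B, C, D, E, F}. Minimal: {F}⁺ = {F}; {D}⁺ = {A, C, D} — none reach the full schema.
Any other superkey contains one of these as a subset, so there are no further candidate keys.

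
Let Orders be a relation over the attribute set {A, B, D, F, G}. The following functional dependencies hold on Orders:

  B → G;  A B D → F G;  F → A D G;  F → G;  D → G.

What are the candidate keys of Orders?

BF, ABD

Attribute B never appears on the right-hand side of any dependency, so B must belong to every candidate key.
{B}⁺ = {B, G}, which is not all of the schema, so we must add further attributes.
{B, F}⁺: B→G adds G; F→ADG adds A, D → {A, B, D, F, G}.
{A, B, D}⁺: B→G adds G; ABD→FG adds F → {A, B, D, F, G}.
Any other superkey contains one of these as a subset, so there are no further candidate keys.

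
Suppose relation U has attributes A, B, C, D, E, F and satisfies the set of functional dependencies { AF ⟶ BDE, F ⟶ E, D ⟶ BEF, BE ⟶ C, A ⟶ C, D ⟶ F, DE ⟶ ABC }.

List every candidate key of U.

{D}⁺: D→BEF adds B, E, F; BE→C adds C; DE→ABC adds A → {A, B, C, D, E, F}.
{A, F}⁺: AF→BDE adds B, D, E; BE→C adds C → {A, B, C, D, E, F}.

(D), (A, F)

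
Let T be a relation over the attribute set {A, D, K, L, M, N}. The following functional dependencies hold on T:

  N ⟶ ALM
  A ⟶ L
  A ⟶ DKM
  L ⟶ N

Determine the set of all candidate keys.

(A), (L), (N)

{A}⁺: A→L adds L; A→DKM adds D, K, M; L→N adds N → {A, D, K, L, M, N}.
{L}⁺: L→N adds N; N→ALM adds A, M; A→DKM adds D, K → {A, D, K, L, M, N}.
{N}⁺: N→ALM adds A, L, M; A→DKM adds D, K → {A, D, K, L, M, N}.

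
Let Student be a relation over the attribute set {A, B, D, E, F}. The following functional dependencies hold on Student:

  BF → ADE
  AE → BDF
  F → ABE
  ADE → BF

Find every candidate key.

{F}⁺: F→ABE adds A, B, E; BF→ADE adds D → {A, B, D, E, F}.
{A, E}⁺: AE→BDF adds B, D, F → {A, B, D, E, F}. Minimal: {E}⁺ = {E}; {A}⁺ = {A} — none reach the full schema.

{F}; {A, E}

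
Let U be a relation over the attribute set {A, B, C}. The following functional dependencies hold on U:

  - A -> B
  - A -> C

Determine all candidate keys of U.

(A)

{A}⁺: A→B adds B; A→C adds C → {A, B, C}.
No other minimal superkey exists.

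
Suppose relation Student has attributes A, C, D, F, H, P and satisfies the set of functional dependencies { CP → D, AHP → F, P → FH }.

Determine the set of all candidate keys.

(A, C, P)

Attributes A, C, P never appear on any right-hand side, so every candidate key must contain {A, C, P}.
{A, C, P}⁺ = {A, C, D, F, H, P}, which is all of the schema, so {A, C, P} is the only candidate key.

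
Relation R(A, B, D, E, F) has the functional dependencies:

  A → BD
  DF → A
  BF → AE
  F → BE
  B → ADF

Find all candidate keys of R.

{A}⁺: A→BD adds B, D; B→ADF adds F; BF→AE adds E → {A, B, D, E, F}.
{B}⁺: B→ADF adds A, D, F; BF→AE adds E → {A, B, D, E, F}.
{F}⁺: F→BE adds B, E; B→ADF adds A, D → {A, B, D, E, F}.
Any other superkey contains one of these as a subset, so there are no further candidate keys.

{A}, {B}, {F}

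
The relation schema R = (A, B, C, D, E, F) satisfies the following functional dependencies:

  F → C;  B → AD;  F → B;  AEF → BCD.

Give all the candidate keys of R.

Attributes E, F never appear on any right-hand side, so every candidate key must contain {E, F}.
{E, F}⁺ = {A, B, C, D, E, F}, which is all of the schema, so {E, F} is the only candidate key.

{E, F}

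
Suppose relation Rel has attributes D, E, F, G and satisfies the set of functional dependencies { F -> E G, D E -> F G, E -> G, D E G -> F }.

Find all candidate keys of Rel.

(D, E); (D, F)

Attribute D never appears on the right-hand side of any dependency, so D must belong to every candidate key.
{D}⁺ = {D}, which is not all of the schema, so we must add further attributes.
{D, E}⁺: DE→FG adds F, G → {D, E, F, G}.
{D, F}⁺: F→EG adds E, G → {D, E, F, G}.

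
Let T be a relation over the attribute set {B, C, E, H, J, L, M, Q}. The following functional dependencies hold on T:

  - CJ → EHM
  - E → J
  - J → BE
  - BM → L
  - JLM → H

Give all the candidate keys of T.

Attributes C, Q never appear on any right-hand side, so every candidate key must contain {C, Q}.
{C, Q}⁺ = {C, Q}, which is not all of the schema, so we must add further attributes.
{C, E, Q}⁺: E→J adds J; J→BE adds B; CJ→EHM adds H, M; BM→L adds L → {B, C, E, H, J, L, M, Q}.
{C, J, Q}⁺: CJ→EHM adds E, H, M; J→BE adds B; BM→L adds L → {B, C, E, H, J, L, M, Q}.

CEQ, CJQ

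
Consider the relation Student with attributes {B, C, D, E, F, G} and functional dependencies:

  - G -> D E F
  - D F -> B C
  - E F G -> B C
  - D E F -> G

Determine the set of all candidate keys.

(G), (D, E, F)

{G}⁺: G→DEF adds D, E, F; DF→BC adds B, C → {B, C, D, E, F, G}.
{D, E, F}⁺: DF→BC adds B, C; DEF→G adds G → {B, C, D, E, F, G}. Minimal: {E, F}⁺ = {E, F}; {D, F}⁺ = {B, C, D, F}; {D, E}⁺ = {D, E} — none reach the full schema.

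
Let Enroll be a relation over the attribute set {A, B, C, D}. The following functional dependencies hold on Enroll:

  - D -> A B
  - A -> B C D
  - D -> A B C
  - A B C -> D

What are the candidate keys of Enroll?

{A}⁺: A→BCD adds B, C, D → {A, B, C, D}.
{D}⁺: D→AB adds A, B; A→BCD adds C → {A, B, C, D}.
Any other superkey contains one of these as a subset, so there are no further candidate keys.

(A), (D)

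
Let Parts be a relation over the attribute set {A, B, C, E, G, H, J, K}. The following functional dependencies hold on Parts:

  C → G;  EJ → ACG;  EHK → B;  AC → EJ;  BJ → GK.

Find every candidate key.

Attribute H never appears on the right-hand side of any dependency, so H must belong to every candidate key.
{H}⁺ = {H}, which is not all of the schema, so we must add further attributes.
{A, B, C, H}⁺: C→G adds G; AC→EJ adds E, J; BJ→GK adds K → {A, B, C, E, G, H, J, K}. Minimal: {B, C, H}⁺ = {B, C, G, H}; {A, C, H}⁺ = {A, C, E, G, H, J}; {A, B, H}⁺ = {A, B, H}; … — none reach the full schema.
{A, C, H, K}⁺: C→G adds G; AC→EJ adds E, J; EHK→B adds B → {A, B, C, E, G, H, J, K}. Minimal: {C, H, K}⁺ = {C, G, H, K}; {A, H, K}⁺ = {A, H, K}; {A, C, K}⁺ = {A, C, E, G, J, K}; … — none reach the full schema.
{B, E, H, J}⁺: EJ→ACG adds A, C, G; BJ→GK adds K → {A, B, C, E, G, H, J, K}. Minimal: {E, H, J}⁺ = {A, C, E, G, H, J}; {B, H, J}⁺ = {B, G, H, J, K}; {B, E, J}⁺ = {A, B, C, E, G, J, K}; … — none reach the full schema.
{E, H, J, K}⁺: EJ→ACG adds A, C, G; EHK→B adds B → {A, B, C, E, G, H, J, K}. Minimal: {H, J, K}⁺ = {H, J, K}; {E, J, K}⁺ = {A, C, E, G, J, K}; {E, H, K}⁺ = {B, E, H, K}; … — none reach the full schema.

(A, B, C, H), (A, C, H, K), (B, E, H, J), (E, H, J, K)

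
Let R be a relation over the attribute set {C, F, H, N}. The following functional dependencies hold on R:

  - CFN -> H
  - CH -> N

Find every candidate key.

Attributes C, F never appear on any right-hand side, so every candidate key must contain {C, F}.
{C, F}⁺ = {C, F}, which is not all of the schema, so we must add further attributes.
{C, F, H}⁺: CH→N adds N → {C, F, H, N}. Minimal: {F, H}⁺ = {F, H}; {C, H}⁺ = {C, H, N}; {C, F}⁺ = {C, F} — none reach the full schema.
{C, F, N}⁺: CFN→H adds H → {C, F, H, N}. Minimal: {F, N}⁺ = {F, N}; {C, N}⁺ = {C, N}; {C, F}⁺ = {C, F} — none reach the full schema.

CFH, CFN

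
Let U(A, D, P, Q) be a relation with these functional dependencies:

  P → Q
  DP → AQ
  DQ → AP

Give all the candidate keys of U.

Attribute D never appears on the right-hand side of any dependency, so D must belong to every candidate key.
{D}⁺ = {D}, which is not all of the schema, so we must add further attributes.
{D, P}⁺: P→Q adds Q; DP→AQ adds A → {A, D, P, Q}.
{D, Q}⁺: DQ→AP adds A, P → {A, D, P, Q}.
Any other superkey contains one of these as a subset, so there are no further candidate keys.

{D, P}; {D, Q}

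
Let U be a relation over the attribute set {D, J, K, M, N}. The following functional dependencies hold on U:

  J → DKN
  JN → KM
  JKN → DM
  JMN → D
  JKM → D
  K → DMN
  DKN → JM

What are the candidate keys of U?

{J}⁺: J→DKN adds D, K, N; JN→KM adds M → {D, J, K, M, N}.
{K}⁺: K→DMN adds D, M, N; DKN→JM adds J → {D, J, K, M, N}.

J; K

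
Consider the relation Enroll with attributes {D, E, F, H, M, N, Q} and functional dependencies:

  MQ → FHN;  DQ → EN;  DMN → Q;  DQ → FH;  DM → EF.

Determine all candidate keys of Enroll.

Attributes D, M never appear on any right-hand side, so every candidate key must contain {D, M}.
{D, M}⁺ = {D, E, F, M}, which is not all of the schema, so we must add further attributes.
{D, M, N}⁺: DMN→Q adds Q; DQ→FH adds F, H; DM→EF adds E → {D, E, F, H, M, N, Q}.
{D, M, Q}⁺: MQ→FHN adds F, H, N; DQ→EN adds E → {D, E, F, H, M, N, Q}.
Any other superkey contains one of these as a subset, so there are no further candidate keys.

{D, M, N}; {D, M, Q}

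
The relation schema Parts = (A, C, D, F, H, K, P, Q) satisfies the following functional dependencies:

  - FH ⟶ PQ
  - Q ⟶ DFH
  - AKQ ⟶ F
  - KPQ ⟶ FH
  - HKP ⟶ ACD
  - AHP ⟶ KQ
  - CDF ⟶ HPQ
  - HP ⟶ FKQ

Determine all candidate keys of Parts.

Q, FH, HP, CDF

{Q}⁺: Q→DFH adds D, F, H; FH→PQ adds P; HP→FKQ adds K; HKP→ACD adds A, C → {A, C, D, F, H, K, P, Q}.
{F, H}⁺: FH→PQ adds P, Q; Q→DFH adds D; HP→FKQ adds K; HKP→ACD adds A, C → {A, C, D, F, H, K, P, Q}. Minimal: {H}⁺ = {H}; {F}⁺ = {F} — none reach the full schema.
{H, P}⁺: HP→FKQ adds F, K, Q; Q→DFH adds D; HKP→ACD adds A, C → {A, C, D, F, H, K, P, Q}. Minimal: {P}⁺ = {P}; {H}⁺ = {H} — none reach the full schema.
{C, D, F}⁺: CDF→HPQ adds H, P, Q; HP→FKQ adds K; HKP→ACD adds A → {A, C, D, F, H, K, P, Q}. Minimal: {D, F}⁺ = {D, F}; {C, F}⁺ = {C, F}; {C, D}⁺ = {C, D} — none reach the full schema.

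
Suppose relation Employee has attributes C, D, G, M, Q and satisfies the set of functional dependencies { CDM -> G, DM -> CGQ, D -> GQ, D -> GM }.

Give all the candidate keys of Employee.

D

Attribute D never appears on the right-hand side of any dependency, so D must belong to every candidate key.
{D}⁺ = {C, D, G, M, Q}, which is all of the schema, so {D} is the only candidate key.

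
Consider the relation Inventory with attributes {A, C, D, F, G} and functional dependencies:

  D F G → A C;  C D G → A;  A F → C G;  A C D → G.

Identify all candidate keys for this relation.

(A, D, F); (D, F, G)

Attributes D, F never appear on any right-hand side, so every candidate key must contain {D, F}.
{D, F}⁺ = {D, F}, which is not all of the schema, so we must add further attributes.
{A, D, F}⁺: AF→CG adds C, G → {A, C, D, F, G}. Minimal: {D, F}⁺ = {D, F}; {A, F}⁺ = {A, C, F, G}; {A, D}⁺ = {A, D} — none reach the full schema.
{D, F, G}⁺: DFG→AC adds A, C → {A, C, D, F, G}. Minimal: {F, G}⁺ = {F, G}; {D, G}⁺ = {D, G}; {D, F}⁺ = {D, F} — none reach the full schema.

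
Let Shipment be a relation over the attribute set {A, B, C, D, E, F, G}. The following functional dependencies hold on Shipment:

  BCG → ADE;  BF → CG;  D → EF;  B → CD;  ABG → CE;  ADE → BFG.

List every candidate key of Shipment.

{B}⁺: B→CD adds C, D; D→EF adds E, F; BF→CG adds G; BCG→ADE adds A → {A, B, C, D, E, F, G}.
{A, D}⁺: D→EF adds E, F; ADE→BFG adds B, G; BF→CG adds C → {A, B, C, D, E, F, G}. Minimal: {D}⁺ = {D, E, F}; {A}⁺ = {A} — none reach the full schema.
Any other superkey contains one of these as a subset, so there are no further candidate keys.

{B}; {A, D}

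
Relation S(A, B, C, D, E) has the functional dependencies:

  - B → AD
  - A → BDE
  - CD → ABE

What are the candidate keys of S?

Attribute C never appears on the right-hand side of any dependency, so C must belong to every candidate key.
{C}⁺ = {C}, which is not all of the schema, so we must add further attributes.
{A, C}⁺: A→BDE adds B, D, E → {A, B, C, D, E}. Minimal: {C}⁺ = {C}; {A}⁺ = {A, B, D, E} — none reach the full schema.
{B, C}⁺: B→AD adds A, D; A→BDE adds E → {A, B, C, D, E}. Minimal: {C}⁺ = {C}; {B}⁺ = {A, B, D, E} — none reach the full schema.
{C, D}⁺: CD→ABE adds A, B, E → {A, B, C, D, E}. Minimal: {D}⁺ = {D}; {C}⁺ = {C} — none reach the full schema.
Any other superkey contains one of these as a subset, so there are no further candidate keys.

(A, C), (B, C), (C, D)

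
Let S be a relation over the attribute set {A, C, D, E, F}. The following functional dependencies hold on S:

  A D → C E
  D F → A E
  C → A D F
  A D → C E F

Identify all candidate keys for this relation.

{C}, {A, D}, {D, F}

{C}⁺: C→ADF adds A, D, F; AD→CEF adds E → {A, C, D, E, F}.
{A, D}⁺: AD→CE adds C, E; C→ADF adds F → {A, C, D, E, F}. Minimal: {D}⁺ = {D}; {A}⁺ = {A} — none reach the full schema.
{D, F}⁺: DF→AE adds A, E; AD→CEF adds C → {A, C, D, E, F}. Minimal: {F}⁺ = {F}; {D}⁺ = {D} — none reach the full schema.
Any other superkey contains one of these as a subset, so there are no further candidate keys.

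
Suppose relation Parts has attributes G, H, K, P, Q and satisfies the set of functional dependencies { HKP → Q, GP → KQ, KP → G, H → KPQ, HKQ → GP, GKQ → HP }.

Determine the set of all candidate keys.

{H}⁺: H→KPQ adds K, P, Q; HKQ→GP adds G → {G, H, K, P, Q}.
{G, P}⁺: GP→KQ adds K, Q; GKQ→HP adds H → {G, H, K, P, Q}.
{K, P}⁺: KP→G adds G; GP→KQ adds Q; GKQ→HP adds H → {G, H, K, P, Q}.
{G, K, Q}⁺: GKQ→HP adds H, P → {G, H, K, P, Q}.
Any other superkey contains one of these as a subset, so there are no further candidate keys.

{H}, {G, P}, {K, P}, {G, K, Q}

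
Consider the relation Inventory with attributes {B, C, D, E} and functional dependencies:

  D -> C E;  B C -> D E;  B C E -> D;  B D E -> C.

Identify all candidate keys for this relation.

Attribute B never appears on the right-hand side of any dependency, so B must belong to every candidate key.
{B}⁺ = {B}, which is not all of the schema, so we must add further attributes.
{B, C}⁺: BC→DE adds D, E → {B, C, D, E}. Minimal: {C}⁺ = {C}; {B}⁺ = {B} — none reach the full schema.
{B, D}⁺: D→CE adds C, E → {B, C, D, E}. Minimal: {D}⁺ = {C, D, E}; {B}⁺ = {B} — none reach the full schema.
Any other superkey contains one of these as a subset, so there are no further candidate keys.

{B, C}, {B, D}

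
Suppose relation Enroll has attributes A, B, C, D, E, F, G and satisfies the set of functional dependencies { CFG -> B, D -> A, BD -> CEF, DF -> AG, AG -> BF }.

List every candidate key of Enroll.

{B, D}, {D, F}, {D, G}

Attribute D never appears on the right-hand side of any dependency, so D must belong to every candidate key.
{D}⁺ = {A, D}, which is not all of the schema, so we must add further attributes.
{B, D}⁺: D→A adds A; BD→CEF adds C, E, F; DF→AG adds G → {A, B, C, D, E, F, G}. Minimal: {D}⁺ = {A, D}; {B}⁺ = {B} — none reach the full schema.
{D, F}⁺: D→A adds A; DF→AG adds G; AG→BF adds B; BD→CEF adds C, E → {A, B, C, D, E, F, G}. Minimal: {F}⁺ = {F}; {D}⁺ = {A, D} — none reach the full schema.
{D, G}⁺: D→A adds A; AG→BF adds B, F; BD→CEF adds C, E → {A, B, C, D, E, F, G}. Minimal: {G}⁺ = {G}; {D}⁺ = {A, D} — none reach the full schema.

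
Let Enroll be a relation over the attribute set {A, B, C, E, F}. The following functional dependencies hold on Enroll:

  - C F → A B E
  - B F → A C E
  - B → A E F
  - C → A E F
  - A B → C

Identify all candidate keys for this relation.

{B}⁺: B→AEF adds A, E, F; AB→C adds C → {A, B, C, E, F}.
{C}⁺: C→AEF adds A, E, F; CF→ABE adds B → {A, B, C, E, F}.
Any other superkey contains one of these as a subset, so there are no further candidate keys.

{B}, {C}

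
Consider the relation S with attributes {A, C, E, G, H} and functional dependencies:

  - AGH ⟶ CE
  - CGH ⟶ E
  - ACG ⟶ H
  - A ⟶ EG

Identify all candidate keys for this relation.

{A, C}; {A, H}

Attribute A never appears on the right-hand side of any dependency, so A must belong to every candidate key.
{A}⁺ = {A, E, G}, which is not all of the schema, so we must add further attributes.
{A, C}⁺: A→EG adds E, G; ACG→H adds H → {A, C, E, G, H}. Minimal: {C}⁺ = {C}; {A}⁺ = {A, E, G} — none reach the full schema.
{A, H}⁺: A→EG adds E, G; AGH→CE adds C → {A, C, E, G, H}. Minimal: {H}⁺ = {H}; {A}⁺ = {A, E, G} — none reach the full schema.
Any other superkey contains one of these as a subset, so there are no further candidate keys.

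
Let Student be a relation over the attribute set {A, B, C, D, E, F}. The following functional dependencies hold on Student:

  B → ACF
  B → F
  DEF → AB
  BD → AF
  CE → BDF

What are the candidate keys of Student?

{B, E}⁺: B→ACF adds A, C, F; CE→BDF adds D → {A, B, C, D, E, F}.
{C, E}⁺: CE→BDF adds B, D, F; B→ACF adds A → {A, B, C, D, E, F}.
{D, E, F}⁺: DEF→AB adds A, B; B→ACF adds C → {A, B, C, D, E, F}.
Any other superkey contains one of these as a subset, so there are no further candidate keys.

(B, E), (C, E), (D, E, F)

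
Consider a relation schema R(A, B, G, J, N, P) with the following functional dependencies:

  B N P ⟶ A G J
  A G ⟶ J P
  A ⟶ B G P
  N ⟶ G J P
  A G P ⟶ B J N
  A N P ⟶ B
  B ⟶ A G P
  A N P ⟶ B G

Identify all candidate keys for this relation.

{A}⁺: A→BGP adds B, G, P; AGP→BJN adds J, N → {A, B, G, J, N, P}.
{B}⁺: B→AGP adds A, G, P; AG→JP adds J; AGP→BJN adds N → {A, B, G, J, N, P}.

A; B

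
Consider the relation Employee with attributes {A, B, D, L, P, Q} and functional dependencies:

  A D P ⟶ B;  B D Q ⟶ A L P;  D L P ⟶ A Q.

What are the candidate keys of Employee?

Attribute D never appears on the right-hand side of any dependency, so D must belong to every candidate key.
{D}⁺ = {D}, which is not all of the schema, so we must add further attributes.
{B, D, Q}⁺: BDQ→ALP adds A, L, P → {A, B, D, L, P, Q}. Minimal: {D, Q}⁺ = {D, Q}; {B, Q}⁺ = {B, Q}; {B, D}⁺ = {B, D} — none reach the full schema.
{D, L, P}⁺: DLP→AQ adds A, Q; ADP→B adds B → {A, B, D, L, P, Q}. Minimal: {L, P}⁺ = {L, P}; {D, P}⁺ = {D, P}; {D, L}⁺ = {D, L} — none reach the full schema.
{A, D, P, Q}⁺: ADP→B adds B; BDQ→ALP adds L → {A, B, D, L, P, Q}. Minimal: {D, P, Q}⁺ = {D, P, Q}; {A, P, Q}⁺ = {A, P, Q}; {A, D, Q}⁺ = {A, D, Q}; … — none reach the full schema.
Any other superkey contains one of these as a subset, so there are no further candidate keys.

BDQ; DLP; ADPQ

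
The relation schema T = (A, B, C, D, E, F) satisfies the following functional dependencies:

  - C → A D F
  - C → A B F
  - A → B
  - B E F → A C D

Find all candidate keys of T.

Attribute E never appears on the right-hand side of any dependency, so E must belong to every candidate key.
{E}⁺ = {E}, which is not all of the schema, so we must add further attributes.
{C, E}⁺: C→ADF adds A, D, F; C→ABF adds B → {A, B, C, D, E, F}. Minimal: {E}⁺ = {E}; {C}⁺ = {A, B, C, D, F} — none reach the full schema.
{A, E, F}⁺: A→B adds B; BEF→ACD adds C, D → {A, B, C, D, E, F}. Minimal: {E, F}⁺ = {E, F}; {A, F}⁺ = {A, B, F}; {A, E}⁺ = {A, B, E} — none reach the full schema.
{B, E, F}⁺: BEF→ACD adds A, C, D → {A, B, C, D, E, F}. Minimal: {E, F}⁺ = {E, F}; {B, F}⁺ = {B, F}; {B, E}⁺ = {B, E} — none reach the full schema.
Any other superkey contains one of these as a subset, so there are no further candidate keys.

{C, E}, {A, E, F}, {B, E, F}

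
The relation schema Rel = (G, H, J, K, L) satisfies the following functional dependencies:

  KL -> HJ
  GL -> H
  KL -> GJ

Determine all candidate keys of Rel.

{K, L}

Attributes K, L never appear on any right-hand side, so every candidate key must contain {K, L}.
{K, L}⁺ = {G, H, J, K, L}, which is all of the schema, so {K, L} is the only candidate key.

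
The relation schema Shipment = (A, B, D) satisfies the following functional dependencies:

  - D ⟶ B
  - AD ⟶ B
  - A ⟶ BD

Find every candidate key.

(A)

Attribute A never appears on the right-hand side of any dependency, so A must belong to every candidate key.
{A}⁺ = {A, B, D}, which is all of the schema, so {A} is the only candidate key.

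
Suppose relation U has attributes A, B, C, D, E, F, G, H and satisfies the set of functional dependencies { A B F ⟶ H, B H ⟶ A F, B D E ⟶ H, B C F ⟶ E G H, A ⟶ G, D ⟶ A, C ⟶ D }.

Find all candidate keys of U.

Attributes B, C never appear on any right-hand side, so every candidate key must contain {B, C}.
{B, C}⁺ = {A, B, C, D, G}, which is not all of the schema, so we must add further attributes.
{B, C, E}⁺: C→D adds D; BDE→H adds H; D→A adds A; BH→AF adds F; BCF→EGH adds G → {A, B, C, D, E, F, G, H}. Minimal: {C, E}⁺ = {A, C, D, E, G}; {B, E}⁺ = {B, E}; {B, C}⁺ = {A, B, C, D, G} — none reach the full schema.
{B, C, F}⁺: BCF→EGH adds E, G, H; C→D adds D; BH→AF adds A → {A, B, C, D, E, F, G, H}. Minimal: {C, F}⁺ = {A, C, D, F, G}; {B, F}⁺ = {B, F}; {B, C}⁺ = {A, B, C, D, G} — none reach the full schema.
{B, C, H}⁺: BH→AF adds A, F; BCF→EGH adds E, G; C→D adds D → {A, B, C, D, E, F, G, H}. Minimal: {C, H}⁺ = {A, C, D, G, H}; {B, H}⁺ = {A, B, F, G, H}; {B, C}⁺ = {A, B, C, D, G} — none reach the full schema.
Any other superkey contains one of these as a subset, so there are no further candidate keys.

(B, C, E), (B, C, F), (B, C, H)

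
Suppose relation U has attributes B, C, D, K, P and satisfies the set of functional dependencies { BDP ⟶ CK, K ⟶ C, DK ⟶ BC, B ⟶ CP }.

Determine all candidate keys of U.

{B, D}; {D, K}

Attribute D never appears on the right-hand side of any dependency, so D must belong to every candidate key.
{D}⁺ = {D}, which is not all of the schema, so we must add further attributes.
{B, D}⁺: B→CP adds C, P; BDP→CK adds K → {B, C, D, K, P}.
{D, K}⁺: K→C adds C; DK→BC adds B; B→CP adds P → {B, C, D, K, P}.
Any other superkey contains one of these as a subset, so there are no further candidate keys.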